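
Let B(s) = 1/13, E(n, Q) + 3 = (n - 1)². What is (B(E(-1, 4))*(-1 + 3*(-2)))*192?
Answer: -1344/13 ≈ -103.38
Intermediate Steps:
E(n, Q) = -3 + (-1 + n)² (E(n, Q) = -3 + (n - 1)² = -3 + (-1 + n)²)
B(s) = 1/13
(B(E(-1, 4))*(-1 + 3*(-2)))*192 = ((-1 + 3*(-2))/13)*192 = ((-1 - 6)/13)*192 = ((1/13)*(-7))*192 = -7/13*192 = -1344/13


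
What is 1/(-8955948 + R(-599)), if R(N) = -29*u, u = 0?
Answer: -1/8955948 ≈ -1.1166e-7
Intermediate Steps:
R(N) = 0 (R(N) = -29*0 = 0)
1/(-8955948 + R(-599)) = 1/(-8955948 + 0) = 1/(-8955948) = -1/8955948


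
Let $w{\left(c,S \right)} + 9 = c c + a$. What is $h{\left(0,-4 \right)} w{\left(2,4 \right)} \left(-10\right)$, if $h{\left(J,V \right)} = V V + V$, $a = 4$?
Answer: $120$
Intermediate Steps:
$h{\left(J,V \right)} = V + V^{2}$ ($h{\left(J,V \right)} = V^{2} + V = V + V^{2}$)
$w{\left(c,S \right)} = -5 + c^{2}$ ($w{\left(c,S \right)} = -9 + \left(c c + 4\right) = -9 + \left(c^{2} + 4\right) = -9 + \left(4 + c^{2}\right) = -5 + c^{2}$)
$h{\left(0,-4 \right)} w{\left(2,4 \right)} \left(-10\right) = - 4 \left(1 - 4\right) \left(-5 + 2^{2}\right) \left(-10\right) = \left(-4\right) \left(-3\right) \left(-5 + 4\right) \left(-10\right) = 12 \left(-1\right) \left(-10\right) = \left(-12\right) \left(-10\right) = 120$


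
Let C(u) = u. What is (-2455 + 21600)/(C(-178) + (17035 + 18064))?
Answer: 19145/34921 ≈ 0.54824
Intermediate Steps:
(-2455 + 21600)/(C(-178) + (17035 + 18064)) = (-2455 + 21600)/(-178 + (17035 + 18064)) = 19145/(-178 + 35099) = 19145/34921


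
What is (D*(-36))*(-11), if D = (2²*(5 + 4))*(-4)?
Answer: -57024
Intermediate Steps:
D = -144 (D = (4*9)*(-4) = 36*(-4) = -144)
(D*(-36))*(-11) = -144*(-36)*(-11) = 5184*(-11) = -57024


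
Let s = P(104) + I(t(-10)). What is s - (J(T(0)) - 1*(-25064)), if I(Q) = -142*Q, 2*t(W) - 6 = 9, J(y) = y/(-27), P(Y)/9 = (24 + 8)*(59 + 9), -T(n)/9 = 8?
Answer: -19643/3 ≈ -6547.7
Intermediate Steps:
T(n) = -72 (T(n) = -9*8 = -72)
P(Y) = 19584 (P(Y) = 9*((24 + 8)*(59 + 9)) = 9*(32*68) = 9*2176 = 19584)
J(y) = -y/27 (J(y) = y*(-1/27) = -y/27)
t(W) = 15/2 (t(W) = 3 + (1/2)*9 = 3 + 9/2 = 15/2)
s = 18519 (s = 19584 - 142*15/2 = 19584 - 1065 = 18519)
s - (J(T(0)) - 1*(-25064)) = 18519 - (-1/27*(-72) - 1*(-25064)) = 18519 - (8/3 + 25064) = 18519 - 1*75200/3 = 18519 - 75200/3 = -19643/3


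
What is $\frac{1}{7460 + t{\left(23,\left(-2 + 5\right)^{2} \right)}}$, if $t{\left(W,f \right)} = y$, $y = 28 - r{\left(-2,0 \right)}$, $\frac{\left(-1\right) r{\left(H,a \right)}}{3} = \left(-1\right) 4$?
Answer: $\frac{1}{7476} \approx 0.00013376$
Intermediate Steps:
$r{\left(H,a \right)} = 12$ ($r{\left(H,a \right)} = - 3 \left(\left(-1\right) 4\right) = \left(-3\right) \left(-4\right) = 12$)
$y = 16$ ($y = 28 - 12 = 16$)
$t{\left(W,f \right)} = 16$
$\frac{1}{7460 + t{\left(23,\left(-2 + 5\right)^{2} \right)}} = \frac{1}{7460 + 16} = \frac{1}{7476}$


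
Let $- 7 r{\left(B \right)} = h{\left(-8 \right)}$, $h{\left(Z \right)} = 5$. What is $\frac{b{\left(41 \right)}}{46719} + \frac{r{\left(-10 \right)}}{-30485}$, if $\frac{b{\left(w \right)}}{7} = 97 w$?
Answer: $\frac{1188187400}{1993920201} \approx 0.59591$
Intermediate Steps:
$b{\left(w \right)} = 679 w$ ($b{\left(w \right)} = 7 \cdot 97 w = 679 w$)
$r{\left(B \right)} = - \frac{5}{7}$ ($r{\left(B \right)} = \left(- \frac{1}{7}\right) 5 = - \frac{5}{7}$)
$\frac{b{\left(41 \right)}}{46719} + \frac{r{\left(-10 \right)}}{-30485} = \frac{679 \cdot 41}{46719} - \frac{5}{7 \left(-30485\right)} = 27839 \cdot \frac{1}{46719} - - \frac{1}{42679} = \frac{27839}{46719} + \frac{1}{42679} = \frac{1188187400}{1993920201}$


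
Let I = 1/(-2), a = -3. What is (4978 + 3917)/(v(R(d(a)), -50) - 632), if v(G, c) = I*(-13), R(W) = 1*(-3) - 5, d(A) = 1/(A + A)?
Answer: -5930/417 ≈ -14.221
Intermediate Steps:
d(A) = 1/(2*A)
I = -1/2 ≈ -0.50000
R(W) = -8 (R(W) = -3 - 5 = -8)
v(G, c) = 13/2 (v(G, c) = -1/2*(-13) = 13/2)
(4978 + 3917)/(v(R(d(a)), -50) - 632) = (4978 + 3917)/(13/2 - 632) = 8895/(-1251/2) = 8895*(-2/1251) = -5930/417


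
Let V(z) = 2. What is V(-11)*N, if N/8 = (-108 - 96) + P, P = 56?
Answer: -2368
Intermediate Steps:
N = -1184 (N = 8*((-108 - 96) + 56) = 8*(-204 + 56) = 8*(-148) = -1184)
V(-11)*N = 2*(-1184) = -2368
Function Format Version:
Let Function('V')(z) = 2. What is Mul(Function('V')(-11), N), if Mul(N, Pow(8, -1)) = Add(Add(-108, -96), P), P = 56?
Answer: -2368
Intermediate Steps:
N = -1184 (N = Mul(8, Add(Add(-108, -96), 56)) = Mul(8, Add(-204, 56)) = Mul(8, -148) = -1184)
Mul(Function('V')(-11), N) = Mul(2, -1184) = -2368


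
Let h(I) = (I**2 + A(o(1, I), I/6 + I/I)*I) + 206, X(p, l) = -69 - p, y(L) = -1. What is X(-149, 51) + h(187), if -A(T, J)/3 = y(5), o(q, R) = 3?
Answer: 35816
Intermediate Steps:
A(T, J) = 3 (A(T, J) = -3*(-1) = 3)
h(I) = 206 + I**2 + 3*I (h(I) = (I**2 + 3*I) + 206 = 206 + I**2 + 3*I)
X(-149, 51) + h(187) = (-69 - 1*(-149)) + (206 + 187**2 + 3*187) = (-69 + 149) + (206 + 34969 + 561) = 80 + 35736 = 35816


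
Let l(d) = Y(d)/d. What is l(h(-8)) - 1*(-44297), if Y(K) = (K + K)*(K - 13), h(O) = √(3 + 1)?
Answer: 44275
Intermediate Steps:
h(O) = 2 (h(O) = √4 = 2)
Y(K) = 2*K*(-13 + K) (Y(K) = (2*K)*(-13 + K) = 2*K*(-13 + K))
l(d) = -26 + 2*d (l(d) = (2*d*(-13 + d))/d = -26 + 2*d)
l(h(-8)) - 1*(-44297) = (-26 + 2*2) - 1*(-44297) = (-26 + 4) + 44297 = -22 + 44297 = 44275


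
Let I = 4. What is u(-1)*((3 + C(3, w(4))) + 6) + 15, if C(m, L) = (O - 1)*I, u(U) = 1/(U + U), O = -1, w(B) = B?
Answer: 29/2 ≈ 14.500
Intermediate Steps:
u(U) = 1/(2*U)
C(m, L) = -8 (C(m, L) = (-1 - 1)*4 = -2*4 = -8)
u(-1)*((3 + C(3, w(4))) + 6) + 15 = ((½)/(-1))*((3 - 8) + 6) + 15 = ((½)*(-1))*(-5 + 6) + 15 = -½*1 + 15 = -½ + 15 = 29/2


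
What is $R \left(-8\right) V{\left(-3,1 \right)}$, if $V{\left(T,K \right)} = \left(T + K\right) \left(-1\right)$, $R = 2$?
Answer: $-32$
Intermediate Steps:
$V{\left(T,K \right)} = - K - T$ ($V{\left(T,K \right)} = \left(K + T\right) \left(-1\right) = - K - T$)
$R \left(-8\right) V{\left(-3,1 \right)} = 2 \left(-8\right) \left(\left(-1\right) 1 - -3\right) = - 16 \left(-1 + 3\right) = \left(-16\right) 2 = -32$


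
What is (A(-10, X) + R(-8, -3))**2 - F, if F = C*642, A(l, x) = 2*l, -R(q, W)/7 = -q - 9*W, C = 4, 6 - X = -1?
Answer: 67657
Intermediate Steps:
X = 7 (X = 6 - 1*(-1) = 6 + 1 = 7)
R(q, W) = 7*q + 63*W (R(q, W) = -7*(-q - 9*W) = 7*q + 63*W)
F = 2568 (F = 4*642 = 2568)
(A(-10, X) + R(-8, -3))**2 - F = (2*(-10) + (7*(-8) + 63*(-3)))**2 - 1*2568 = (-20 + (-56 - 189))**2 - 2568 = (-20 - 245)**2 - 2568 = (-265)**2 - 2568 = 70225 - 2568 = 67657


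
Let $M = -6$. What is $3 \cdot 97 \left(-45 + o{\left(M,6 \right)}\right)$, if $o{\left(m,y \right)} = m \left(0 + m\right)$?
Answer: $-2619$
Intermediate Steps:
$o{\left(m,y \right)} = m^{2}$ ($o{\left(m,y \right)} = m m = m^{2}$)
$3 \cdot 97 \left(-45 + o{\left(M,6 \right)}\right) = 3 \cdot 97 \left(-45 + \left(-6\right)^{2}\right) = 291 \left(-45 + 36\right) = 291 \left(-9\right) = -2619$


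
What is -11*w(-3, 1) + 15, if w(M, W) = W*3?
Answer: -18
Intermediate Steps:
w(M, W) = 3*W
-11*w(-3, 1) + 15 = -33 + 15 = -18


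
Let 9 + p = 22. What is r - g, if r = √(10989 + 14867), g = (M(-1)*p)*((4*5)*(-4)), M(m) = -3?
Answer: -3120 + 16*√101 ≈ -2959.2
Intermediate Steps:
p = 13 (p = -9 + 22 = 13)
g = 3120 (g = (-3*13)*((4*5)*(-4)) = -780*(-4) = -39*(-80) = 3120)
r = 16*√101 (r = √25856 = 16*√101 ≈ 160.80)
r - g = 16*√101 - 1*3120 = 16*√101 - 3120 = -3120 + 16*√101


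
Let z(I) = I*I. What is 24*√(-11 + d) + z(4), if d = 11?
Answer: 16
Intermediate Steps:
z(I) = I²
24*√(-11 + d) + z(4) = 24*√(-11 + 11) + 4² = 24*√0 + 16 = 24*0 + 16 = 0 + 16 = 16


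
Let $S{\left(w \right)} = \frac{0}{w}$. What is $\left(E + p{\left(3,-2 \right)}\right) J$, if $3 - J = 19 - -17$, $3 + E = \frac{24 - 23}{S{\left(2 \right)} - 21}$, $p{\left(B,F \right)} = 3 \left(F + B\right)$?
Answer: $\frac{11}{7} \approx 1.5714$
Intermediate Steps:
$p{\left(B,F \right)} = 3 B + 3 F$ ($p{\left(B,F \right)} = 3 \left(B + F\right) = 3 B + 3 F$)
$S{\left(w \right)} = 0$
$E = - \frac{64}{21}$ ($E = -3 + \frac{24 - 23}{0 - 21} = -3 + 1 \frac{1}{-21} = -3 + 1 \left(- \frac{1}{21}\right) = -3 - \frac{1}{21} = - \frac{64}{21} \approx -3.0476$)
$J = -33$ ($J = 3 - \left(19 - -17\right) = 3 - \left(19 + 17\right) = 3 - 36 = -33$)
$\left(E + p{\left(3,-2 \right)}\right) J = \left(- \frac{64}{21} + \left(3 \cdot 3 + 3 \left(-2\right)\right)\right) \left(-33\right) = \left(- \frac{64}{21} + \left(9 - 6\right)\right) \left(-33\right) = \left(- \frac{64}{21} + 3\right) \left(-33\right) = \left(- \frac{1}{21}\right) \left(-33\right) = \frac{11}{7}$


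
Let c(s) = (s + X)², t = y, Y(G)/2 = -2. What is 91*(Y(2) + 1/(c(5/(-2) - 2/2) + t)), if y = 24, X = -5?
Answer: -19968/55 ≈ -363.05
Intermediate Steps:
Y(G) = -4 (Y(G) = 2*(-2) = -4)
t = 24
c(s) = (-5 + s)² (c(s) = (s - 5)² = (-5 + s)²)
91*(Y(2) + 1/(c(5/(-2) - 2/2) + t)) = 91*(-4 + 1/((-5 + (5/(-2) - 2/2))² + 24)) = 91*(-4 + 1/((-5 + (5*(-½) - 2*½))² + 24)) = 91*(-4 + 1/((-5 + (-5/2 - 1))² + 24)) = 91*(-4 + 1/((-5 - 7/2)² + 24)) = 91*(-4 + 1/((-17/2)² + 24)) = 91*(-4 + 1/(289/4 + 24)) = 91*(-4 + 1/(385/4)) = 91*(-4 + 4/385) = 91*(-1536/385) = -19968/55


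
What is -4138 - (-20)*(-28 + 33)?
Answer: -4038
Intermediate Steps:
-4138 - (-20)*(-28 + 33) = -4138 - (-20)*5 = -4138 - 1*(-100) = -4138 + 100 = -4038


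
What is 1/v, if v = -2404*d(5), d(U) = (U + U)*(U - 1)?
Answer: -1/96160 ≈ -1.0399e-5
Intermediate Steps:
d(U) = 2*U*(-1 + U) (d(U) = (2*U)*(-1 + U) = 2*U*(-1 + U))
v = -96160 (v = -4808*5*(-1 + 5) = -4808*5*4 = -2404*40 = -96160)
1/v = 1/(-96160) = -1/96160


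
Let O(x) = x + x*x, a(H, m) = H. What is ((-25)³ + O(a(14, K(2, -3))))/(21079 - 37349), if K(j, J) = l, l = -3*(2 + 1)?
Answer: 3083/3254 ≈ 0.94745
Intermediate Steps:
l = -9 (l = -3*3 = -9)
K(j, J) = -9
O(x) = x + x²
((-25)³ + O(a(14, K(2, -3))))/(21079 - 37349) = ((-25)³ + 14*(1 + 14))/(21079 - 37349) = (-15625 + 14*15)/(-16270) = (-15625 + 210)*(-1/16270) = -15415*(-1/16270) = 3083/3254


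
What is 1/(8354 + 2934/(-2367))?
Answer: 263/2196776 ≈ 0.00011972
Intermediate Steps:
1/(8354 + 2934/(-2367)) = 1/(8354 + 2934*(-1/2367)) = 1/(8354 - 326/263) = 1/(2196776/263) = 263/2196776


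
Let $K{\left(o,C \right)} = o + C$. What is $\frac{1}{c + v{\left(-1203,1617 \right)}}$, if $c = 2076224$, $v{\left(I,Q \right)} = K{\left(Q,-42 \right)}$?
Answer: $\frac{1}{2077799} \approx 4.8128 \cdot 10^{-7}$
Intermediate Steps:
$K{\left(o,C \right)} = C + o$
$v{\left(I,Q \right)} = -42 + Q$
$\frac{1}{c + v{\left(-1203,1617 \right)}} = \frac{1}{2076224 + \left(-42 + 1617\right)} = \frac{1}{2076224 + 1575} = \frac{1}{2077799}$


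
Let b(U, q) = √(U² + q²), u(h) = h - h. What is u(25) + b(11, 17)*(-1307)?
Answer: -1307*√410 ≈ -26465.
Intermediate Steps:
u(h) = 0
u(25) + b(11, 17)*(-1307) = 0 + √(11² + 17²)*(-1307) = 0 + √(121 + 289)*(-1307) = 0 + √410*(-1307) = 0 - 1307*√410 = -1307*√410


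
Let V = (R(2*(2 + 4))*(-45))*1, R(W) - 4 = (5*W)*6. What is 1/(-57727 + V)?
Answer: -1/74107 ≈ -1.3494e-5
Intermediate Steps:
R(W) = 4 + 30*W (R(W) = 4 + (5*W)*6 = 4 + 30*W)
V = -16380 (V = ((4 + 30*(2*(2 + 4)))*(-45))*1 = ((4 + 30*(2*6))*(-45))*1 = ((4 + 30*12)*(-45))*1 = ((4 + 360)*(-45))*1 = (364*(-45))*1 = -16380*1 = -16380)
1/(-57727 + V) = 1/(-57727 - 16380) = 1/(-74107) = -1/74107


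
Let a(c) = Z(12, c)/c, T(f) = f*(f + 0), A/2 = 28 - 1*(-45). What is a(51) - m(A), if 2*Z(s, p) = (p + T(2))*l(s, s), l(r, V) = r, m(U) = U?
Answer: -2372/17 ≈ -139.53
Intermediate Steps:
A = 146 (A = 2*(28 - 1*(-45)) = 2*(28 + 45) = 2*73 = 146)
T(f) = f**2 (T(f) = f*f = f**2)
Z(s, p) = s*(4 + p)/2 (Z(s, p) = ((p + 2**2)*s)/2 = ((p + 4)*s)/2 = ((4 + p)*s)/2 = (s*(4 + p))/2 = s*(4 + p)/2)
a(c) = (24 + 6*c)/c (a(c) = ((1/2)*12*(4 + c))/c = (24 + 6*c)/c)
a(51) - m(A) = (6 + 24/51) - 1*146 = (6 + 24*(1/51)) - 146 = (6 + 8/17) - 146 = 110/17 - 146 = -2372/17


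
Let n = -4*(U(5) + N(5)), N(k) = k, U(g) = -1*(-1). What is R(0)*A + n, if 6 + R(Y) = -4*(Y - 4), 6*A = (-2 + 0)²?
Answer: -52/3 ≈ -17.333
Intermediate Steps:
U(g) = 1
A = ⅔ (A = (-2 + 0)²/6 = (⅙)*(-2)² = (⅙)*4 = ⅔ ≈ 0.66667)
n = -24 (n = -4*(1 + 5) = -4*6 = -24)
R(Y) = 10 - 4*Y (R(Y) = -6 - 4*(Y - 4) = -6 - 4*(-4 + Y) = -6 + (16 - 4*Y) = 10 - 4*Y)
R(0)*A + n = (10 - 4*0)*(⅔) - 24 = (10 + 0)*(⅔) - 24 = 10*(⅔) - 24 = 20/3 - 24 = -52/3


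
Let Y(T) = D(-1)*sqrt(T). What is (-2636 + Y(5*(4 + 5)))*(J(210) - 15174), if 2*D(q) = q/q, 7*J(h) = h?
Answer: 39919584 - 22716*sqrt(5) ≈ 3.9869e+7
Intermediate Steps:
J(h) = h/7
D(q) = 1/2 (D(q) = (q/q)/2 = (1/2)*1 = 1/2)
Y(T) = sqrt(T)/2
(-2636 + Y(5*(4 + 5)))*(J(210) - 15174) = (-2636 + sqrt(5*(4 + 5))/2)*((1/7)*210 - 15174) = (-2636 + sqrt(5*9)/2)*(30 - 15174) = (-2636 + sqrt(45)/2)*(-15144) = (-2636 + (3*sqrt(5))/2)*(-15144) = (-2636 + 3*sqrt(5)/2)*(-15144) = 39919584 - 22716*sqrt(5)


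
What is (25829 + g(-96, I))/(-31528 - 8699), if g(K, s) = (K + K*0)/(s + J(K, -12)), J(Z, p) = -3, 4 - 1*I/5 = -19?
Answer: -180797/281589 ≈ -0.64206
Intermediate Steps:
I = 115 (I = 20 - 5*(-19) = 20 + 95 = 115)
g(K, s) = K/(-3 + s) (g(K, s) = (K + K*0)/(s - 3) = (K + 0)/(-3 + s) = K/(-3 + s))
(25829 + g(-96, I))/(-31528 - 8699) = (25829 - 96/(-3 + 115))/(-31528 - 8699) = (25829 - 96/112)/(-40227) = (25829 - 96*1/112)*(-1/40227) = (25829 - 6/7)*(-1/40227) = (180797/7)*(-1/40227) = -180797/281589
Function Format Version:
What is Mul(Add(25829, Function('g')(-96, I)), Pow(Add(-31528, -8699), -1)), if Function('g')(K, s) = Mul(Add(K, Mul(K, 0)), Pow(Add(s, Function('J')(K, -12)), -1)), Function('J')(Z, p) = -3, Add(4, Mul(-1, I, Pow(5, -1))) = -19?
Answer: Rational(-180797, 281589) ≈ -0.64206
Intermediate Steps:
I = 115 (I = Add(20, Mul(-5, -19)) = Add(20, 95) = 115)
Function('g')(K, s) = Mul(K, Pow(Add(-3, s), -1)) (Function('g')(K, s) = Mul(Add(K, Mul(K, 0)), Pow(Add(s, -3), -1)) = Mul(Add(K, 0), Pow(Add(-3, s), -1)) = Mul(K, Pow(Add(-3, s), -1)))
Mul(Add(25829, Function('g')(-96, I)), Pow(Add(-31528, -8699), -1)) = Mul(Add(25829, Mul(-96, Pow(Add(-3, 115), -1))), Pow(Add(-31528, -8699), -1)) = Mul(Add(25829, Mul(-96, Pow(112, -1))), Pow(-40227, -1)) = Mul(Add(25829, Mul(-96, Rational(1, 112))), Rational(-1, 40227)) = Mul(Add(25829, Rational(-6, 7)), Rational(-1, 40227)) = Mul(Rational(180797, 7), Rational(-1, 40227)) = Rational(-180797, 281589)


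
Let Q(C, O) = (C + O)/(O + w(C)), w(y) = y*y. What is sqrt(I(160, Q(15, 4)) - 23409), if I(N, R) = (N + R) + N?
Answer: I*sqrt(1210805898)/229 ≈ 151.95*I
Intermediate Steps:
w(y) = y**2
Q(C, O) = (C + O)/(O + C**2)
I(N, R) = R + 2*N
sqrt(I(160, Q(15, 4)) - 23409) = sqrt(((15 + 4)/(4 + 15**2) + 2*160) - 23409) = sqrt((19/(4 + 225) + 320) - 23409) = sqrt((19/229 + 320) - 23409) = sqrt(73299/229 - 23409) = sqrt(-5287362/229) = I*sqrt(1210805898)/229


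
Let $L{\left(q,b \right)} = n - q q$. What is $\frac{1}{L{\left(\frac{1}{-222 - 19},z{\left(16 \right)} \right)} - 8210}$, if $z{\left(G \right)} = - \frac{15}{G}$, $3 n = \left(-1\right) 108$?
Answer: $- \frac{58081}{478935927} \approx -0.00012127$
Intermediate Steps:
$n = -36$ ($n = \frac{\left(-1\right) 108}{3} = \frac{1}{3} \left(-108\right) = -36$)
$L{\left(q,b \right)} = -36 - q^{2}$ ($L{\left(q,b \right)} = -36 - q q = -36 - q^{2}$)
$\frac{1}{L{\left(\frac{1}{-222 - 19},z{\left(16 \right)} \right)} - 8210} = \frac{1}{\left(-36 - \left(\frac{1}{-222 - 19}\right)^{2}\right) - 8210} = \frac{1}{\left(-36 - \left(\frac{1}{-241}\right)^{2}\right) - 8210} = \frac{1}{\left(-36 - \left(- \frac{1}{241}\right)^{2}\right) - 8210} = \frac{1}{\left(-36 - \frac{1}{58081}\right) - 8210} = \frac{1}{- \frac{2090917}{58081} - 8210} = \frac{1}{- \frac{478935927}{58081}} = - \frac{58081}{478935927}$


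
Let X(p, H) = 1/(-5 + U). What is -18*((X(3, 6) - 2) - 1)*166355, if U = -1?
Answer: 9482235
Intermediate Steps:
X(p, H) = -⅙ (X(p, H) = 1/(-5 - 1) = 1/(-6) = -⅙)
-18*((X(3, 6) - 2) - 1)*166355 = -18*((-⅙ - 2) - 1)*166355 = -18*(-13/6 - 1)*166355 = -18*(-19)/6*166355 = -3*(-19)*166355 = 57*166355 = 9482235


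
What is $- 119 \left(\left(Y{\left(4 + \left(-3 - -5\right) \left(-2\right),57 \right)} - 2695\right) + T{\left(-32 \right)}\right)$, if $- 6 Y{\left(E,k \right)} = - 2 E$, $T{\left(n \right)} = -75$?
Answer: $329630$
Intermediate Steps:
$Y{\left(E,k \right)} = \frac{E}{3}$ ($Y{\left(E,k \right)} = - \frac{\left(-2\right) E}{6} = \frac{E}{3}$)
$- 119 \left(\left(Y{\left(4 + \left(-3 - -5\right) \left(-2\right),57 \right)} - 2695\right) + T{\left(-32 \right)}\right) = - 119 \left(\left(\frac{4 + \left(-3 - -5\right) \left(-2\right)}{3} - 2695\right) - 75\right) = - 119 \left(\left(\frac{4 + \left(-3 + 5\right) \left(-2\right)}{3} - 2695\right) - 75\right) = - 119 \left(\left(\frac{4 + 2 \left(-2\right)}{3} - 2695\right) - 75\right) = - 119 \left(\left(\frac{4 - 4}{3} - 2695\right) - 75\right) = - 119 \left(\left(\frac{1}{3} \cdot 0 - 2695\right) - 75\right) = - 119 \left(\left(0 - 2695\right) - 75\right) = - 119 \left(-2695 - 75\right) = \left(-119\right) \left(-2770\right) = 329630$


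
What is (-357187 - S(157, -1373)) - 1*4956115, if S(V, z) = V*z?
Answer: -5097741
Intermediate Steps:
(-357187 - S(157, -1373)) - 1*4956115 = (-357187 - 157*(-1373)) - 1*4956115 = (-357187 - 1*(-215561)) - 4956115 = (-357187 + 215561) - 4956115 = -141626 - 4956115 = -5097741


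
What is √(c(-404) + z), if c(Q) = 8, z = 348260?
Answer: 2*√87067 ≈ 590.14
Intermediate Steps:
√(c(-404) + z) = √(8 + 348260) = √348268 = 2*√87067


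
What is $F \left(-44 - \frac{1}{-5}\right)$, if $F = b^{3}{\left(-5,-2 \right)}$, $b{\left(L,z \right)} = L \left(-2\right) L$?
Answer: $5475000$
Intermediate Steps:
$b{\left(L,z \right)} = - 2 L^{2}$ ($b{\left(L,z \right)} = - 2 L L = - 2 L^{2}$)
$F = -125000$ ($F = \left(- 2 \left(-5\right)^{2}\right)^{3} = \left(\left(-2\right) 25\right)^{3} = \left(-50\right)^{3} = -125000$)
$F \left(-44 - \frac{1}{-5}\right) = - 125000 \left(-44 - \frac{1}{-5}\right) = - 125000 \left(-44 - - \frac{1}{5}\right) = - 125000 \left(-44 + \frac{1}{5}\right) = \left(-125000\right) \left(- \frac{219}{5}\right) = 5475000$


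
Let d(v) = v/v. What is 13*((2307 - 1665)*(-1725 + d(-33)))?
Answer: -14388504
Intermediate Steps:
d(v) = 1
13*((2307 - 1665)*(-1725 + d(-33))) = 13*((2307 - 1665)*(-1725 + 1)) = 13*(642*(-1724)) = 13*(-1106808) = -14388504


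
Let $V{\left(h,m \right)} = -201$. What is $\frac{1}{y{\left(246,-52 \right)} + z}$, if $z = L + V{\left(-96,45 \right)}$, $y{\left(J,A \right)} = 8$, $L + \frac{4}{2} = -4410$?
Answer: $- \frac{1}{4605} \approx -0.00021716$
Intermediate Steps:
$L = -4412$ ($L = -2 - 4410 = -4412$)
$z = -4613$ ($z = -4412 - 201 = -4613$)
$\frac{1}{y{\left(246,-52 \right)} + z} = \frac{1}{8 - 4613} = \frac{1}{-4605} = - \frac{1}{4605}$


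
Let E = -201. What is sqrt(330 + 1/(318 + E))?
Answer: sqrt(501943)/39 ≈ 18.166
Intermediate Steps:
sqrt(330 + 1/(318 + E)) = sqrt(330 + 1/(318 - 201)) = sqrt(330 + 1/117) = sqrt(38611/117) = sqrt(501943)/39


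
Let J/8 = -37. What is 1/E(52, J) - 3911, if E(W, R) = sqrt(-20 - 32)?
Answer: -3911 - I*sqrt(13)/26 ≈ -3911.0 - 0.13867*I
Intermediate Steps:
J = -296 (J = 8*(-37) = -296)
E(W, R) = 2*I*sqrt(13) (E(W, R) = sqrt(-52) = 2*I*sqrt(13))
1/E(52, J) - 3911 = 1/(2*I*sqrt(13)) - 3911 = -I*sqrt(13)/26 - 3911 = -3911 - I*sqrt(13)/26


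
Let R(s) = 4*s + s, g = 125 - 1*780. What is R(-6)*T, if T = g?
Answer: 19650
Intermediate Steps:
g = -655 (g = 125 - 780 = -655)
T = -655
R(s) = 5*s
R(-6)*T = (5*(-6))*(-655) = -30*(-655) = 19650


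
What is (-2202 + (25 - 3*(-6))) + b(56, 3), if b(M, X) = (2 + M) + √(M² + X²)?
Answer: -2101 + √3145 ≈ -2044.9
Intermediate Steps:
b(M, X) = 2 + M + √(M² + X²)
(-2202 + (25 - 3*(-6))) + b(56, 3) = (-2202 + (25 - 3*(-6))) + (2 + 56 + √(56² + 3²)) = (-2202 + (25 + 18)) + (2 + 56 + √(3136 + 9)) = (-2202 + 43) + (2 + 56 + √3145) = -2159 + (58 + √3145) = -2101 + √3145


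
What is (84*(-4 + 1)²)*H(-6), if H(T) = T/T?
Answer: 756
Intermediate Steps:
H(T) = 1
(84*(-4 + 1)²)*H(-6) = (84*(-4 + 1)²)*1 = (84*(-3)²)*1 = (84*9)*1 = 756*1 = 756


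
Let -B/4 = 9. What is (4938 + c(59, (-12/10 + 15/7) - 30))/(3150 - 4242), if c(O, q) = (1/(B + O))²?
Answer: -2612203/577668 ≈ -4.5220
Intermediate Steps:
B = -36 (B = -4*9 = -36)
c(O, q) = (-36 + O)⁻² (c(O, q) = (1/(-36 + O))² = (-36 + O)⁻²)
(4938 + c(59, (-12/10 + 15/7) - 30))/(3150 - 4242) = (4938 + (-36 + 59)⁻²)/(3150 - 4242) = (4938 + 23⁻²)/(-1092) = (4938 + 1/529)*(-1/1092) = (2612203/529)*(-1/1092) = -2612203/577668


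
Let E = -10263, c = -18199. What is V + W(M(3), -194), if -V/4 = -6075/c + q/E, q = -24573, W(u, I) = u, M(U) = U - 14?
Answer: -1364248905/62258779 ≈ -21.913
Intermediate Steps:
M(U) = -14 + U
V = -679402336/62258779 (V = -4*(-6075/(-18199) - 24573/(-10263)) = -4*(-6075*(-1/18199) - 24573*(-1/10263)) = -4*(6075/18199 + 8191/3421) = -4*169850584/62258779 = -679402336/62258779 ≈ -10.913)
V + W(M(3), -194) = -679402336/62258779 + (-14 + 3) = -679402336/62258779 - 11 = -1364248905/62258779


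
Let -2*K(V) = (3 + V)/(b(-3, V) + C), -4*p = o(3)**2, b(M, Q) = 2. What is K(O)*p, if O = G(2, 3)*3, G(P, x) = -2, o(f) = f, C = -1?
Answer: -27/8 ≈ -3.3750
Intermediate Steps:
p = -9/4 (p = -1/4*3**2 = -1/4*9 = -9/4 ≈ -2.2500)
O = -6 (O = -2*3 = -6)
K(V) = -3/2 - V/2 (K(V) = -(3 + V)/(2*(2 - 1)) = -(3 + V)/(2*1) = -(3 + V)/2 = -3/2 - V/2)
K(O)*p = (-3/2 - 1/2*(-6))*(-9/4) = (-3/2 + 3)*(-9/4) = (3/2)*(-9/4) = -27/8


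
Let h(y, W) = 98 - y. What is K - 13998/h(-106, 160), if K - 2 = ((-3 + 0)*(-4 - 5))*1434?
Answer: 1314147/34 ≈ 38651.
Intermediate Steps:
K = 38720 (K = 2 + ((-3 + 0)*(-4 - 5))*1434 = 2 - 3*(-9)*1434 = 2 + 27*1434 = 2 + 38718 = 38720)
K - 13998/h(-106, 160) = 38720 - 13998/(98 - 1*(-106)) = 38720 - 13998/(98 + 106) = 38720 - 13998/204 = 38720 - 1*2333/34 = 38720 - 2333/34 = 1314147/34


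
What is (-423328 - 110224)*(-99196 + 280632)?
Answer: -96805540672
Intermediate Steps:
(-423328 - 110224)*(-99196 + 280632) = -533552*181436 = -96805540672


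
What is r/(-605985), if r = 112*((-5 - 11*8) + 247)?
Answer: -17248/605985 ≈ -0.028463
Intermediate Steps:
r = 17248 (r = 112*((-5 - 88) + 247) = 112*(-93 + 247) = 112*154 = 17248)
r/(-605985) = 17248/(-605985) = 17248*(-1/605985) = -17248/605985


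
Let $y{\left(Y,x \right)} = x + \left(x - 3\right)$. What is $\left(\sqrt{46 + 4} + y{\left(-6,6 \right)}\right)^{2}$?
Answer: $131 + 90 \sqrt{2} \approx 258.28$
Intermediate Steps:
$y{\left(Y,x \right)} = -3 + 2 x$ ($y{\left(Y,x \right)} = x + \left(-3 + x\right) = -3 + 2 x$)
$\left(\sqrt{46 + 4} + y{\left(-6,6 \right)}\right)^{2} = \left(\sqrt{46 + 4} + \left(-3 + 2 \cdot 6\right)\right)^{2} = \left(\sqrt{50} + \left(-3 + 12\right)\right)^{2} = \left(5 \sqrt{2} + 9\right)^{2} = \left(9 + 5 \sqrt{2}\right)^{2}$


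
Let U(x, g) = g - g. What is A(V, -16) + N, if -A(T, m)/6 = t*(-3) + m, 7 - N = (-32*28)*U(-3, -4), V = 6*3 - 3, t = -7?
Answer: -23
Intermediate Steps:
U(x, g) = 0
V = 15 (V = 18 - 3 = 15)
N = 7 (N = 7 - (-32*28)*0 = 7 - (-896)*0 = 7 - 1*0 = 7 + 0 = 7)
A(T, m) = -126 - 6*m (A(T, m) = -6*(-7*(-3) + m) = -6*(21 + m) = -126 - 6*m)
A(V, -16) + N = (-126 - 6*(-16)) + 7 = (-126 + 96) + 7 = -30 + 7 = -23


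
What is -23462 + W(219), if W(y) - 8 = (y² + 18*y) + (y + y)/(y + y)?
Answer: 28450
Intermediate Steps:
W(y) = 9 + y² + 18*y (W(y) = 8 + ((y² + 18*y) + (y + y)/(y + y)) = 8 + ((y² + 18*y) + (2*y)/((2*y))) = 8 + ((y² + 18*y) + (2*y)*(1/(2*y))) = 8 + ((y² + 18*y) + 1) = 8 + (1 + y² + 18*y) = 9 + y² + 18*y)
-23462 + W(219) = -23462 + (9 + 219² + 18*219) = -23462 + (9 + 47961 + 3942) = -23462 + 51912 = 28450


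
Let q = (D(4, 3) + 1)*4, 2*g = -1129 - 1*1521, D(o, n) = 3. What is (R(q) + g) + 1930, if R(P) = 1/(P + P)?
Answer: 19361/32 ≈ 605.03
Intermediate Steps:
g = -1325 (g = (-1129 - 1*1521)/2 = (-1129 - 1521)/2 = (1/2)*(-2650) = -1325)
q = 16 (q = (3 + 1)*4 = 4*4 = 16)
R(P) = 1/(2*P)
(R(q) + g) + 1930 = ((1/2)/16 - 1325) + 1930 = ((1/2)*(1/16) - 1325) + 1930 = (1/32 - 1325) + 1930 = -42399/32 + 1930 = 19361/32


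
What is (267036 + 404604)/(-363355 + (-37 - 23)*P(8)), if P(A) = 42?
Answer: -134328/73175 ≈ -1.8357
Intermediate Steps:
(267036 + 404604)/(-363355 + (-37 - 23)*P(8)) = (267036 + 404604)/(-363355 + (-37 - 23)*42) = 671640/(-363355 - 60*42) = 671640/(-363355 - 2520) = 671640/(-365875) = 671640*(-1/365875) = -134328/73175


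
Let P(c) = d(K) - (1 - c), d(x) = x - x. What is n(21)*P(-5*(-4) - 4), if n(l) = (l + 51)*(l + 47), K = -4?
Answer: 73440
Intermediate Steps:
d(x) = 0
n(l) = (47 + l)*(51 + l) (n(l) = (51 + l)*(47 + l) = (47 + l)*(51 + l))
P(c) = -1 + c (P(c) = 0 - (1 - c) = 0 + (-1 + c) = -1 + c)
n(21)*P(-5*(-4) - 4) = (2397 + 21**2 + 98*21)*(-1 + (-5*(-4) - 4)) = (2397 + 441 + 2058)*(-1 + (20 - 4)) = 4896*(-1 + 16) = 4896*15 = 73440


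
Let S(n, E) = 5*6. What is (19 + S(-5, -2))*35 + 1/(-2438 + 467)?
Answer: 3380264/1971 ≈ 1715.0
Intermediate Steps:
S(n, E) = 30
(19 + S(-5, -2))*35 + 1/(-2438 + 467) = (19 + 30)*35 + 1/(-2438 + 467) = 49*35 + 1/(-1971) = 1715 - 1/1971 = 3380264/1971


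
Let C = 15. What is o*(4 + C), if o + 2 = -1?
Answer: -57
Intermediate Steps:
o = -3 (o = -2 - 1 = -3)
o*(4 + C) = -3*(4 + 15) = -3*19 = -57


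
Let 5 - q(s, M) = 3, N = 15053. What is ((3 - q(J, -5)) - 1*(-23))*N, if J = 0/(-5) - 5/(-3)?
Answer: 361272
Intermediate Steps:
J = 5/3 (J = 0*(-1/5) - 5*(-1/3) = 0 + 5/3 = 5/3 ≈ 1.6667)
q(s, M) = 2 (q(s, M) = 5 - 1*3 = 5 - 3 = 2)
((3 - q(J, -5)) - 1*(-23))*N = ((3 - 1*2) - 1*(-23))*15053 = ((3 - 2) + 23)*15053 = (1 + 23)*15053 = 24*15053 = 361272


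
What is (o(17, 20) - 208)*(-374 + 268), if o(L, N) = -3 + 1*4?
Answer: 21942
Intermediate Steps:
o(L, N) = 1 (o(L, N) = -3 + 4 = 1)
(o(17, 20) - 208)*(-374 + 268) = (1 - 208)*(-374 + 268) = -207*(-106) = 21942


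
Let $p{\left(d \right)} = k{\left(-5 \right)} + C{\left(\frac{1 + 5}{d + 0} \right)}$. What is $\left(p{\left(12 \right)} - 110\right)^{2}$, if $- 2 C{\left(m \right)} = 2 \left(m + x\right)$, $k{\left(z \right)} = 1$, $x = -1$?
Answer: $\frac{47089}{4} \approx 11772.0$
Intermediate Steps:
$C{\left(m \right)} = 1 - m$ ($C{\left(m \right)} = - \frac{2 \left(m - 1\right)}{2} = - \frac{2 \left(-1 + m\right)}{2} = - \frac{-2 + 2 m}{2} = 1 - m$)
$p{\left(d \right)} = 2 - \frac{6}{d}$ ($p{\left(d \right)} = 1 + \left(1 - \frac{1 + 5}{d + 0}\right) = 1 + \left(1 - \frac{6}{d}\right) = 2 - \frac{6}{d}$)
$\left(p{\left(12 \right)} - 110\right)^{2} = \left(\left(2 - \frac{6}{12}\right) - 110\right)^{2} = \left(\left(2 - \frac{1}{2}\right) - 110\right)^{2} = \left(\frac{3}{2} - 110\right)^{2} = \left(- \frac{217}{2}\right)^{2} = \frac{47089}{4}$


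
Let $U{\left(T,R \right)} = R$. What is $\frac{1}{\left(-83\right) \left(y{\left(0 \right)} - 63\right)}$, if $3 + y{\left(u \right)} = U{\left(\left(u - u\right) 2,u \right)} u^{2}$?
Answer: $\frac{1}{5478} \approx 0.00018255$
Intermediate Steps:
$y{\left(u \right)} = -3 + u^{3}$ ($y{\left(u \right)} = -3 + u u^{2} = -3 + u^{3}$)
$\frac{1}{\left(-83\right) \left(y{\left(0 \right)} - 63\right)} = \frac{1}{\left(-83\right) \left(\left(-3 + 0^{3}\right) - 63\right)} = \frac{1}{\left(-83\right) \left(\left(-3 + 0\right) - 63\right)} = \frac{1}{\left(-83\right) \left(-3 - 63\right)} = \frac{1}{\left(-83\right) \left(-66\right)} = \frac{1}{5478}$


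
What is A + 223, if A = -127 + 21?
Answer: 117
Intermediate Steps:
A = -106
A + 223 = -106 + 223 = 117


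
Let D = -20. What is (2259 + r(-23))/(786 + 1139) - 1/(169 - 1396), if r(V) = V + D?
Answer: 2720957/2361975 ≈ 1.1520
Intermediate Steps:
r(V) = -20 + V (r(V) = V - 20 = -20 + V)
(2259 + r(-23))/(786 + 1139) - 1/(169 - 1396) = (2259 + (-20 - 23))/(786 + 1139) - 1/(169 - 1396) = (2259 - 43)/1925 - 1/(-1227) = 2216*(1/1925) - 1*(-1/1227) = 2216/1925 + 1/1227 = 2720957/2361975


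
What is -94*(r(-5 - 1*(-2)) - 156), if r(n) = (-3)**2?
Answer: 13818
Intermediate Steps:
r(n) = 9
-94*(r(-5 - 1*(-2)) - 156) = -94*(9 - 156) = -94*(-147) = 13818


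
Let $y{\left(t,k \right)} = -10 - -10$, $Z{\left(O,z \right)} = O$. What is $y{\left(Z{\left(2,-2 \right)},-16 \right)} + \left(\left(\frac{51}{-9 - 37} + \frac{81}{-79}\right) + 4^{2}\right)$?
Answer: $\frac{50389}{3634} \approx 13.866$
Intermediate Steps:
$y{\left(t,k \right)} = 0$ ($y{\left(t,k \right)} = -10 + 10 = 0$)
$y{\left(Z{\left(2,-2 \right)},-16 \right)} + \left(\left(\frac{51}{-9 - 37} + \frac{81}{-79}\right) + 4^{2}\right) = 0 + \left(\left(\frac{51}{-9 - 37} + \frac{81}{-79}\right) + 4^{2}\right) = 0 + \left(\left(\frac{51}{-46} + 81 \left(- \frac{1}{79}\right)\right) + 16\right) = 0 + \left(\left(51 \left(- \frac{1}{46}\right) - \frac{81}{79}\right) + 16\right) = 0 + \left(\left(- \frac{51}{46} - \frac{81}{79}\right) + 16\right) = 0 + \left(- \frac{7755}{3634} + 16\right) = 0 + \frac{50389}{3634} = \frac{50389}{3634}$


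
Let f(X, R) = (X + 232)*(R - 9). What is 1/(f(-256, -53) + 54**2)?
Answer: 1/4404 ≈ 0.00022707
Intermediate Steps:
f(X, R) = (-9 + R)*(232 + X) (f(X, R) = (232 + X)*(-9 + R) = (-9 + R)*(232 + X))
1/(f(-256, -53) + 54**2) = 1/((-2088 - 9*(-256) + 232*(-53) - 53*(-256)) + 54**2) = 1/((-2088 + 2304 - 12296 + 13568) + 2916) = 1/(1488 + 2916) = 1/4404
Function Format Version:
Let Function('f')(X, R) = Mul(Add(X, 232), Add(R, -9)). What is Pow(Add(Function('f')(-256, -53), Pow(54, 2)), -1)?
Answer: Rational(1, 4404) ≈ 0.00022707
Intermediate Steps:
Function('f')(X, R) = Mul(Add(-9, R), Add(232, X)) (Function('f')(X, R) = Mul(Add(232, X), Add(-9, R)) = Mul(Add(-9, R), Add(232, X)))
Pow(Add(Function('f')(-256, -53), Pow(54, 2)), -1) = Pow(Add(Add(-2088, Mul(-9, -256), Mul(232, -53), Mul(-53, -256)), Pow(54, 2)), -1) = Pow(Add(Add(-2088, 2304, -12296, 13568), 2916), -1) = Pow(Add(1488, 2916), -1) = Pow(4404, -1) = Rational(1, 4404)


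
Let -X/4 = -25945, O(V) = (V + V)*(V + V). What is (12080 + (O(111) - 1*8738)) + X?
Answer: 156406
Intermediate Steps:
O(V) = 4*V² (O(V) = (2*V)*(2*V) = 4*V²)
X = 103780 (X = -4*(-25945) = 103780)
(12080 + (O(111) - 1*8738)) + X = (12080 + (4*111² - 1*8738)) + 103780 = (12080 + (4*12321 - 8738)) + 103780 = (12080 + (49284 - 8738)) + 103780 = (12080 + 40546) + 103780 = 52626 + 103780 = 156406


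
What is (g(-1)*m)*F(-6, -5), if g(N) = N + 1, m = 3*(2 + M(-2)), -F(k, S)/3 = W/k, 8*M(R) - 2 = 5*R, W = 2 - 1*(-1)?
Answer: 0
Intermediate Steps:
W = 3 (W = 2 + 1 = 3)
M(R) = 1/4 + 5*R/8 (M(R) = 1/4 + (5*R)/8 = 1/4 + 5*R/8)
F(k, S) = -9/k
m = 3 (m = 3*(2 + (1/4 + (5/8)*(-2))) = 3*(2 + (1/4 - 5/4)) = 3*(2 - 1) = 3*1 = 3)
g(N) = 1 + N
(g(-1)*m)*F(-6, -5) = ((1 - 1)*3)*(-9/(-6)) = (0*3)*(-9*(-1/6)) = 0*(3/2) = 0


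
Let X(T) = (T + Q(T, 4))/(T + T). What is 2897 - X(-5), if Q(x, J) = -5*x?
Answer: 2899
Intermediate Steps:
X(T) = -2 (X(T) = (T - 5*T)/(T + T) = (-4*T)/((2*T)) = (-4*T)*(1/(2*T)) = -2)
2897 - X(-5) = 2897 - 1*(-2) = 2897 + 2 = 2899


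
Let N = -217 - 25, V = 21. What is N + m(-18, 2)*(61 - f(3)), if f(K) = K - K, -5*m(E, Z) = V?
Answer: -2491/5 ≈ -498.20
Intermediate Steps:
N = -242
m(E, Z) = -21/5 (m(E, Z) = -⅕*21 = -21/5)
f(K) = 0
N + m(-18, 2)*(61 - f(3)) = -242 - 21*(61 - 1*0)/5 = -242 - 21*(61 + 0)/5 = -242 - 21/5*61 = -242 - 1281/5 = -2491/5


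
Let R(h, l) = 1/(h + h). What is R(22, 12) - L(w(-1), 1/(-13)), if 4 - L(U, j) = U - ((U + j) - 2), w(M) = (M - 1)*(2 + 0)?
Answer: -1087/572 ≈ -1.9003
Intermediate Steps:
w(M) = -2 + 2*M (w(M) = (-1 + M)*2 = -2 + 2*M)
R(h, l) = 1/(2*h)
L(U, j) = 2 + j (L(U, j) = 4 - (U - ((U + j) - 2)) = 4 - (U - (-2 + U + j)) = 4 - (U + (2 - U - j)) = 4 - (2 - j) = 4 + (-2 + j) = 2 + j)
R(22, 12) - L(w(-1), 1/(-13)) = (½)/22 - (2 + 1/(-13)) = (½)*(1/22) - (2 - 1/13) = 1/44 - 1*25/13 = 1/44 - 25/13 = -1087/572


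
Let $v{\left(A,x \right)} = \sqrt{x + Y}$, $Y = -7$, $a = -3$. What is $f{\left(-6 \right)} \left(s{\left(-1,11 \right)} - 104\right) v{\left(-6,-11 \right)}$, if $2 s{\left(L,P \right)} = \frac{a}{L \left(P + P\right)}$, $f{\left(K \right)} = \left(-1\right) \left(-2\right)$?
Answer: $- \frac{13719 i \sqrt{2}}{22} \approx - 881.89 i$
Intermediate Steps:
$f{\left(K \right)} = 2$
$s{\left(L,P \right)} = - \frac{3}{4 L P}$ ($s{\left(L,P \right)} = \frac{\left(-3\right) \frac{1}{L \left(P + P\right)}}{2} = \frac{\left(-3\right) \frac{1}{L 2 P}}{2} = \frac{\left(-3\right) \frac{1}{2 L P}}{2} = \frac{\left(- \frac{3}{2}\right) \frac{1}{L} \frac{1}{P}}{2} = - \frac{3}{4 L P}$)
$v{\left(A,x \right)} = \sqrt{-7 + x}$ ($v{\left(A,x \right)} = \sqrt{x - 7} = \sqrt{-7 + x}$)
$f{\left(-6 \right)} \left(s{\left(-1,11 \right)} - 104\right) v{\left(-6,-11 \right)} = 2 \left(- \frac{3}{4 \left(-1\right) 11} - 104\right) \sqrt{-7 - 11} = 2 \left(\left(- \frac{3}{4}\right) \left(-1\right) \frac{1}{11} - 104\right) \sqrt{-18} = 2 \left(\frac{3}{44} - 104\right) 3 i \sqrt{2} = 2 \left(- \frac{4573}{44}\right) 3 i \sqrt{2} = - \frac{4573 \cdot 3 i \sqrt{2}}{22} = - \frac{13719 i \sqrt{2}}{22}$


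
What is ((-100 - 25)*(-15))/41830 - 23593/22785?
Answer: -188834663/190619310 ≈ -0.99064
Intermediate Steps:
((-100 - 25)*(-15))/41830 - 23593/22785 = -125*(-15)*(1/41830) - 23593*1/22785 = 1875*(1/41830) - 23593/22785 = 375/8366 - 23593/22785 = -188834663/190619310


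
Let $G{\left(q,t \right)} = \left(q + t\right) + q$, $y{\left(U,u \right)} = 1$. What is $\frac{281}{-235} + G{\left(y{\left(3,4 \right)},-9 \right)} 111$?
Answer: $- \frac{182876}{235} \approx -778.2$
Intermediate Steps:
$G{\left(q,t \right)} = t + 2 q$
$\frac{281}{-235} + G{\left(y{\left(3,4 \right)},-9 \right)} 111 = \frac{281}{-235} + \left(-9 + 2 \cdot 1\right) 111 = 281 \left(- \frac{1}{235}\right) + \left(-9 + 2\right) 111 = - \frac{281}{235} - 777 = - \frac{182876}{235}$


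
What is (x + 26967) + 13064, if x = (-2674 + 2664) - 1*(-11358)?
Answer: 51379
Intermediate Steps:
x = 11348 (x = -10 + 11358 = 11348)
(x + 26967) + 13064 = (11348 + 26967) + 13064 = 38315 + 13064 = 51379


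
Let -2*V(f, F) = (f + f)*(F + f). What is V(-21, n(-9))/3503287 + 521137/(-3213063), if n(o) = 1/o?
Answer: -1827116935249/11256281838081 ≈ -0.16232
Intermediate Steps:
V(f, F) = -f*(F + f) (V(f, F) = -(f + f)*(F + f)/2 = -2*f*(F + f)/2 = -f*(F + f))
V(-21, n(-9))/3503287 + 521137/(-3213063) = -1*(-21)*(1/(-9) - 21)/3503287 + 521137/(-3213063) = -1*(-21)*(-1/9 - 21)*(1/3503287) + 521137*(-1/3213063) = -1*(-21)*(-190/9)*(1/3503287) - 521137/3213063 = -1330/3*1/3503287 - 521137/3213063 = -1330/10509861 - 521137/3213063 = -1827116935249/11256281838081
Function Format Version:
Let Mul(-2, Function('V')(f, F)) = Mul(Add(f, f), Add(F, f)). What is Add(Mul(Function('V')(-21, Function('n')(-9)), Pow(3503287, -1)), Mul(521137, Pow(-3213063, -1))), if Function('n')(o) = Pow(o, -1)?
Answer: Rational(-1827116935249, 11256281838081) ≈ -0.16232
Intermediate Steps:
Function('V')(f, F) = Mul(-1, f, Add(F, f)) (Function('V')(f, F) = Mul(Rational(-1, 2), Mul(Add(f, f), Add(F, f))) = Mul(Rational(-1, 2), Mul(Mul(2, f), Add(F, f))) = Mul(Rational(-1, 2), Mul(2, f, Add(F, f))) = Mul(-1, f, Add(F, f)))
Add(Mul(Function('V')(-21, Function('n')(-9)), Pow(3503287, -1)), Mul(521137, Pow(-3213063, -1))) = Add(Mul(Mul(-1, -21, Add(Pow(-9, -1), -21)), Pow(3503287, -1)), Mul(521137, Pow(-3213063, -1))) = Add(Mul(Mul(-1, -21, Add(Rational(-1, 9), -21)), Rational(1, 3503287)), Mul(521137, Rational(-1, 3213063))) = Add(Mul(Mul(-1, -21, Rational(-190, 9)), Rational(1, 3503287)), Rational(-521137, 3213063)) = Add(Mul(Rational(-1330, 3), Rational(1, 3503287)), Rational(-521137, 3213063)) = Add(Rational(-1330, 10509861), Rational(-521137, 3213063)) = Rational(-1827116935249, 11256281838081)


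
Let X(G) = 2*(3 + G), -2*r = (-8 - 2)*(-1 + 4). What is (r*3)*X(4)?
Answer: 630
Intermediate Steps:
r = 15 (r = -(-8 - 2)*(-1 + 4)/2 = -(-5)*3 = -1/2*(-30) = 15)
X(G) = 6 + 2*G
(r*3)*X(4) = (15*3)*(6 + 2*4) = 45*(6 + 8) = 45*14 = 630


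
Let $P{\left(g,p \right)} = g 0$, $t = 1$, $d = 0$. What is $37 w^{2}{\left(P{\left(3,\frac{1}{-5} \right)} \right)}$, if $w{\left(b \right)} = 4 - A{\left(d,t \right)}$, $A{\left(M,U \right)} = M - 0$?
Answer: $592$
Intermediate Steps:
$A{\left(M,U \right)} = M$ ($A{\left(M,U \right)} = M + 0 = M$)
$P{\left(g,p \right)} = 0$
$w{\left(b \right)} = 4$ ($w{\left(b \right)} = 4 - 0 = 4 + 0 = 4$)
$37 w^{2}{\left(P{\left(3,\frac{1}{-5} \right)} \right)} = 37 \cdot 4^{2} = 37 \cdot 16 = 592$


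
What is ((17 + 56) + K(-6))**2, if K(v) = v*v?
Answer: 11881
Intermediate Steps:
K(v) = v**2
((17 + 56) + K(-6))**2 = ((17 + 56) + (-6)**2)**2 = (73 + 36)**2 = 109**2 = 11881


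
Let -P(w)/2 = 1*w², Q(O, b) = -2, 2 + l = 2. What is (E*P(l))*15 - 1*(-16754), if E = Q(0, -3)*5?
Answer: 16754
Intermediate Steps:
l = 0 (l = -2 + 2 = 0)
P(w) = -2*w²
E = -10 (E = -2*5 = -10)
(E*P(l))*15 - 1*(-16754) = -(-20)*0²*15 - 1*(-16754) = -(-20)*0*15 + 16754 = -10*0*15 + 16754 = 0*15 + 16754 = 0 + 16754 = 16754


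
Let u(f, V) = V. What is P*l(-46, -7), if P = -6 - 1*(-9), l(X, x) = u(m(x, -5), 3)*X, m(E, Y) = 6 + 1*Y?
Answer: -414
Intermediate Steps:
m(E, Y) = 6 + Y
l(X, x) = 3*X
P = 3 (P = -6 + 9 = 3)
P*l(-46, -7) = 3*(3*(-46)) = 3*(-138) = -414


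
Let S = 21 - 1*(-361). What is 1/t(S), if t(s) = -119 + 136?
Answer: 1/17 ≈ 0.058824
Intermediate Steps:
S = 382 (S = 21 + 361 = 382)
t(s) = 17
1/t(S) = 1/17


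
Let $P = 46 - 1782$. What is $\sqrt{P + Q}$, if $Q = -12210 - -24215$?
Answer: $3 \sqrt{1141} \approx 101.34$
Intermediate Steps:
$P = -1736$ ($P = 46 - 1782 = -1736$)
$Q = 12005$ ($Q = -12210 + 24215 = 12005$)
$\sqrt{P + Q} = \sqrt{-1736 + 12005} = \sqrt{10269} = 3 \sqrt{1141}$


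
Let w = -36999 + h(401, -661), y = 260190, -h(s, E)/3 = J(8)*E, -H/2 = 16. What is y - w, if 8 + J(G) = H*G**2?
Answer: 4374237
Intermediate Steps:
H = -32 (H = -2*16 = -32)
J(G) = -8 - 32*G**2
h(s, E) = 6168*E (h(s, E) = -3*(-8 - 32*8**2)*E = -3*(-8 - 32*64)*E = -3*(-8 - 2048)*E = -(-6168)*E = 6168*E)
w = -4114047 (w = -36999 + 6168*(-661) = -36999 - 4077048 = -4114047)
y - w = 260190 - 1*(-4114047) = 260190 + 4114047 = 4374237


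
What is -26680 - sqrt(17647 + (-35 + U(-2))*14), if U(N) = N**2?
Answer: -26680 - sqrt(17213) ≈ -26811.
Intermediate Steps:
-26680 - sqrt(17647 + (-35 + U(-2))*14) = -26680 - sqrt(17647 + (-35 + (-2)**2)*14) = -26680 - sqrt(17647 + (-35 + 4)*14) = -26680 - sqrt(17647 - 31*14) = -26680 - sqrt(17647 - 434) = -26680 - sqrt(17213)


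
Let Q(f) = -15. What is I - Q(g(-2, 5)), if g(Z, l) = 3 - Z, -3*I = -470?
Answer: 515/3 ≈ 171.67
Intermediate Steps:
I = 470/3 (I = -⅓*(-470) = 470/3 ≈ 156.67)
I - Q(g(-2, 5)) = 470/3 - 1*(-15) = 470/3 + 15 = 515/3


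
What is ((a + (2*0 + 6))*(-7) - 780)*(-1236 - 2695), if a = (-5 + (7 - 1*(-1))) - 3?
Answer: 3231282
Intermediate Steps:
a = 0 (a = (-5 + (7 + 1)) - 3 = (-5 + 8) - 3 = 3 - 3 = 0)
((a + (2*0 + 6))*(-7) - 780)*(-1236 - 2695) = ((0 + (2*0 + 6))*(-7) - 780)*(-1236 - 2695) = ((0 + (0 + 6))*(-7) - 780)*(-3931) = ((0 + 6)*(-7) - 780)*(-3931) = (6*(-7) - 780)*(-3931) = (-42 - 780)*(-3931) = -822*(-3931) = 3231282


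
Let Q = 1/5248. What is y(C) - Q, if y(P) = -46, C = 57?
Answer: -241409/5248 ≈ -46.000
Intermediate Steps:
Q = 1/5248 ≈ 0.00019055
y(C) - Q = -46 - 1*1/5248 = -46 - 1/5248 = -241409/5248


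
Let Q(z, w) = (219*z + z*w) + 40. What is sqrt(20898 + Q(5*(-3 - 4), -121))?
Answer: 2*sqrt(4377) ≈ 132.32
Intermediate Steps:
Q(z, w) = 40 + 219*z + w*z (Q(z, w) = (219*z + w*z) + 40 = 40 + 219*z + w*z)
sqrt(20898 + Q(5*(-3 - 4), -121)) = sqrt(20898 + (40 + 219*(5*(-3 - 4)) - 605*(-3 - 4))) = sqrt(20898 + (40 + 219*(5*(-7)) - 605*(-7))) = sqrt(20898 + (40 + 219*(-35) - 121*(-35))) = sqrt(20898 + (40 - 7665 + 4235)) = sqrt(20898 - 3390) = sqrt(17508) = 2*sqrt(4377)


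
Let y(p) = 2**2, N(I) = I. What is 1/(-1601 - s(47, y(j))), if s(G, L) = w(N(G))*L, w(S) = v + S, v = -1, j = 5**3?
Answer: -1/1785 ≈ -0.00056022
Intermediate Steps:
j = 125
w(S) = -1 + S
y(p) = 4
s(G, L) = L*(-1 + G) (s(G, L) = (-1 + G)*L = L*(-1 + G))
1/(-1601 - s(47, y(j))) = 1/(-1601 - 4*(-1 + 47)) = 1/(-1601 - 4*46) = 1/(-1601 - 1*184) = 1/(-1601 - 184) = 1/(-1785) = -1/1785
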